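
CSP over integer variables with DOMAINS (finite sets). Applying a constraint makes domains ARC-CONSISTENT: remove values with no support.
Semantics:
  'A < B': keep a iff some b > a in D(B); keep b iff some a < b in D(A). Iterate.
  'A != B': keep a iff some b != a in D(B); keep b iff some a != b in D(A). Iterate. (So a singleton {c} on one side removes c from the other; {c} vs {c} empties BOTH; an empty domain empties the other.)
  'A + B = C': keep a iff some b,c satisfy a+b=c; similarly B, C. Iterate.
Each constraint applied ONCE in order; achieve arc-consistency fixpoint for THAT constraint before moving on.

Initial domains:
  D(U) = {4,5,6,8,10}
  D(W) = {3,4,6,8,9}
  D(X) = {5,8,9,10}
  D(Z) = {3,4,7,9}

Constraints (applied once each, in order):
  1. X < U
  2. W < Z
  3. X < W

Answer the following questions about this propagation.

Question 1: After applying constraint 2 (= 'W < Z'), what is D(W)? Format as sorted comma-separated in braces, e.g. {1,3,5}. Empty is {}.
Answer: {3,4,6,8}

Derivation:
Constraint 1 (X < U) on D(X)={5,8,9,10} D(U)={4,5,6,8,10}: X {5,8,9,10}->{5,8,9}; U {4,5,6,8,10}->{6,8,10}
Constraint 2 (W < Z) on D(W)={3,4,6,8,9} D(Z)={3,4,7,9}: W {3,4,6,8,9}->{3,4,6,8}; Z {3,4,7,9}->{4,7,9}
So after constraint 2: D(W) = {3,4,6,8}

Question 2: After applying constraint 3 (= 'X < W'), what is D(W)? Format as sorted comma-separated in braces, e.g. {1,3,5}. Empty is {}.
Answer: {6,8}

Derivation:
Constraint 1 (X < U) on D(X)={5,8,9,10} D(U)={4,5,6,8,10}: X {5,8,9,10}->{5,8,9}; U {4,5,6,8,10}->{6,8,10}
Constraint 2 (W < Z) on D(W)={3,4,6,8,9} D(Z)={3,4,7,9}: W {3,4,6,8,9}->{3,4,6,8}; Z {3,4,7,9}->{4,7,9}
Constraint 3 (X < W) on D(X)={5,8,9} D(W)={3,4,6,8}: X {5,8,9}->{5}; W {3,4,6,8}->{6,8}
So after constraint 3: D(W) = {6,8}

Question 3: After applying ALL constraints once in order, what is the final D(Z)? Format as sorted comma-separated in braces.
Constraint 1 (X < U) on D(X)={5,8,9,10} D(U)={4,5,6,8,10}: X {5,8,9,10}->{5,8,9}; U {4,5,6,8,10}->{6,8,10}
Constraint 2 (W < Z) on D(W)={3,4,6,8,9} D(Z)={3,4,7,9}: W {3,4,6,8,9}->{3,4,6,8}; Z {3,4,7,9}->{4,7,9}
Constraint 3 (X < W) on D(X)={5,8,9} D(W)={3,4,6,8}: X {5,8,9}->{5}; W {3,4,6,8}->{6,8}
So after all 3 constraints: D(Z) = {4,7,9}

Answer: {4,7,9}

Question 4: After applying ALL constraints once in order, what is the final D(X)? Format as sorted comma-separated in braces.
Answer: {5}

Derivation:
Constraint 1 (X < U) on D(X)={5,8,9,10} D(U)={4,5,6,8,10}: X {5,8,9,10}->{5,8,9}; U {4,5,6,8,10}->{6,8,10}
Constraint 2 (W < Z) on D(W)={3,4,6,8,9} D(Z)={3,4,7,9}: W {3,4,6,8,9}->{3,4,6,8}; Z {3,4,7,9}->{4,7,9}
Constraint 3 (X < W) on D(X)={5,8,9} D(W)={3,4,6,8}: X {5,8,9}->{5}; W {3,4,6,8}->{6,8}
So after all 3 constraints: D(X) = {5}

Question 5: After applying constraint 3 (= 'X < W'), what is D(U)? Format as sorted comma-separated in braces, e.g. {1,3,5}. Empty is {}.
Constraint 1 (X < U) on D(X)={5,8,9,10} D(U)={4,5,6,8,10}: X {5,8,9,10}->{5,8,9}; U {4,5,6,8,10}->{6,8,10}
Constraint 2 (W < Z) on D(W)={3,4,6,8,9} D(Z)={3,4,7,9}: W {3,4,6,8,9}->{3,4,6,8}; Z {3,4,7,9}->{4,7,9}
Constraint 3 (X < W) on D(X)={5,8,9} D(W)={3,4,6,8}: X {5,8,9}->{5}; W {3,4,6,8}->{6,8}
So after constraint 3: D(U) = {6,8,10}

Answer: {6,8,10}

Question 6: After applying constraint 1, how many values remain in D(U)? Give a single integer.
Constraint 1 (X < U) on D(X)={5,8,9,10} D(U)={4,5,6,8,10}: X {5,8,9,10}->{5,8,9}; U {4,5,6,8,10}->{6,8,10}
So after constraint 1: D(U)={6,8,10}, size = 3

Answer: 3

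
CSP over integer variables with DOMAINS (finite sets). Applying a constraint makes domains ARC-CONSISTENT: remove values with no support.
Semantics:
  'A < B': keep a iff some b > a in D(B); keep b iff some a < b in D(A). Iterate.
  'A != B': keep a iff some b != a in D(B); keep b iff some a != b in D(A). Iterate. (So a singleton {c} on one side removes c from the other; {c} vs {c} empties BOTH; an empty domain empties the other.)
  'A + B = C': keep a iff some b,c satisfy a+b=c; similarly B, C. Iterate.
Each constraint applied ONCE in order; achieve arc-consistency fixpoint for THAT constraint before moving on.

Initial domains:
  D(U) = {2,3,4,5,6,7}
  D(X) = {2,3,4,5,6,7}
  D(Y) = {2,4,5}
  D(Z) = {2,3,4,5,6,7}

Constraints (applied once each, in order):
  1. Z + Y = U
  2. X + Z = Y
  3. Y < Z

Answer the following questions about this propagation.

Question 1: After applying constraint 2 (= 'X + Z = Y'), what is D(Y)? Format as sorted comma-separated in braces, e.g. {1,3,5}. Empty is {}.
Constraint 1 (Z + Y = U) on D(Z)={2,3,4,5,6,7} D(Y)={2,4,5} D(U)={2,3,4,5,6,7}: Z {2,3,4,5,6,7}->{2,3,4,5}; U {2,3,4,5,6,7}->{4,5,6,7}
Constraint 2 (X + Z = Y) on D(X)={2,3,4,5,6,7} D(Z)={2,3,4,5} D(Y)={2,4,5}: X {2,3,4,5,6,7}->{2,3}; Z {2,3,4,5}->{2,3}; Y {2,4,5}->{4,5}
So after constraint 2: D(Y) = {4,5}

Answer: {4,5}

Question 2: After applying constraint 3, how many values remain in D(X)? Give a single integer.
Answer: 2

Derivation:
Constraint 1 (Z + Y = U) on D(Z)={2,3,4,5,6,7} D(Y)={2,4,5} D(U)={2,3,4,5,6,7}: Z {2,3,4,5,6,7}->{2,3,4,5}; U {2,3,4,5,6,7}->{4,5,6,7}
Constraint 2 (X + Z = Y) on D(X)={2,3,4,5,6,7} D(Z)={2,3,4,5} D(Y)={2,4,5}: X {2,3,4,5,6,7}->{2,3}; Z {2,3,4,5}->{2,3}; Y {2,4,5}->{4,5}
Constraint 3 (Y < Z) on D(Y)={4,5} D(Z)={2,3}: Y {4,5}->{}; Z {2,3}->{}
So after constraint 3: D(X)={2,3}, size = 2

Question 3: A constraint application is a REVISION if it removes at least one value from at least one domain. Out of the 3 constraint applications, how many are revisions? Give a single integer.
Answer: 3

Derivation:
Constraint 1 (Z + Y = U) on D(Z)={2,3,4,5,6,7} D(Y)={2,4,5} D(U)={2,3,4,5,6,7}: Z {2,3,4,5,6,7}->{2,3,4,5}; U {2,3,4,5,6,7}->{4,5,6,7} => REVISION
Constraint 2 (X + Z = Y) on D(X)={2,3,4,5,6,7} D(Z)={2,3,4,5} D(Y)={2,4,5}: X {2,3,4,5,6,7}->{2,3}; Z {2,3,4,5}->{2,3}; Y {2,4,5}->{4,5} => REVISION
Constraint 3 (Y < Z) on D(Y)={4,5} D(Z)={2,3}: Y {4,5}->{}; Z {2,3}->{} => REVISION
Total revisions = 3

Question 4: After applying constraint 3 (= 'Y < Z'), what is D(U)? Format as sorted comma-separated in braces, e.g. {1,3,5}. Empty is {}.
Answer: {4,5,6,7}

Derivation:
Constraint 1 (Z + Y = U) on D(Z)={2,3,4,5,6,7} D(Y)={2,4,5} D(U)={2,3,4,5,6,7}: Z {2,3,4,5,6,7}->{2,3,4,5}; U {2,3,4,5,6,7}->{4,5,6,7}
Constraint 2 (X + Z = Y) on D(X)={2,3,4,5,6,7} D(Z)={2,3,4,5} D(Y)={2,4,5}: X {2,3,4,5,6,7}->{2,3}; Z {2,3,4,5}->{2,3}; Y {2,4,5}->{4,5}
Constraint 3 (Y < Z) on D(Y)={4,5} D(Z)={2,3}: Y {4,5}->{}; Z {2,3}->{}
So after constraint 3: D(U) = {4,5,6,7}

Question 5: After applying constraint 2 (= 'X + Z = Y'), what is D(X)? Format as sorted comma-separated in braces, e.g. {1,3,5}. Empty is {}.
Answer: {2,3}

Derivation:
Constraint 1 (Z + Y = U) on D(Z)={2,3,4,5,6,7} D(Y)={2,4,5} D(U)={2,3,4,5,6,7}: Z {2,3,4,5,6,7}->{2,3,4,5}; U {2,3,4,5,6,7}->{4,5,6,7}
Constraint 2 (X + Z = Y) on D(X)={2,3,4,5,6,7} D(Z)={2,3,4,5} D(Y)={2,4,5}: X {2,3,4,5,6,7}->{2,3}; Z {2,3,4,5}->{2,3}; Y {2,4,5}->{4,5}
So after constraint 2: D(X) = {2,3}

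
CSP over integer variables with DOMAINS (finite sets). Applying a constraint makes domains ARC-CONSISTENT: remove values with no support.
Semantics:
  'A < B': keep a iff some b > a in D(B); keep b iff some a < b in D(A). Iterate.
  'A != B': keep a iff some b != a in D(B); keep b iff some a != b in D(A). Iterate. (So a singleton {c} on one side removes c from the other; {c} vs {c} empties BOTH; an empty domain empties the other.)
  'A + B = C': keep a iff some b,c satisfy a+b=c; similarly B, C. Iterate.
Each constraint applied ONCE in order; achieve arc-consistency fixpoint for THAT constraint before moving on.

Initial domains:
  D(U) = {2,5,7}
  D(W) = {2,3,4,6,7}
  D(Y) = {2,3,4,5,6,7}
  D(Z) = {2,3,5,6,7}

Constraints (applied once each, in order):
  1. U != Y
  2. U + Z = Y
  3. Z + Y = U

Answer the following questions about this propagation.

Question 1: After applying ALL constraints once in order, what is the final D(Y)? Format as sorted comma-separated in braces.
Answer: {}

Derivation:
Constraint 1 (U != Y) on D(U)={2,5,7} D(Y)={2,3,4,5,6,7}: no change
Constraint 2 (U + Z = Y) on D(U)={2,5,7} D(Z)={2,3,5,6,7} D(Y)={2,3,4,5,6,7}: U {2,5,7}->{2,5}; Z {2,3,5,6,7}->{2,3,5}; Y {2,3,4,5,6,7}->{4,5,7}
Constraint 3 (Z + Y = U) on D(Z)={2,3,5} D(Y)={4,5,7} D(U)={2,5}: Z {2,3,5}->{}; Y {4,5,7}->{}; U {2,5}->{}
So after all 3 constraints: D(Y) = {}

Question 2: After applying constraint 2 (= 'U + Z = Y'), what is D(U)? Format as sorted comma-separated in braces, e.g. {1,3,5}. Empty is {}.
Constraint 1 (U != Y) on D(U)={2,5,7} D(Y)={2,3,4,5,6,7}: no change
Constraint 2 (U + Z = Y) on D(U)={2,5,7} D(Z)={2,3,5,6,7} D(Y)={2,3,4,5,6,7}: U {2,5,7}->{2,5}; Z {2,3,5,6,7}->{2,3,5}; Y {2,3,4,5,6,7}->{4,5,7}
So after constraint 2: D(U) = {2,5}

Answer: {2,5}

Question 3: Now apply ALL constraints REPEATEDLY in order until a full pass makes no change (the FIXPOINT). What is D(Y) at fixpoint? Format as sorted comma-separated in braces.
Answer: {}

Derivation:
pass 0 (initial): D(Y)={2,3,4,5,6,7}
pass 1: U {2,5,7}->{}; Y {2,3,4,5,6,7}->{}; Z {2,3,5,6,7}->{}
pass 2: no change
Fixpoint after 2 passes: D(Y) = {}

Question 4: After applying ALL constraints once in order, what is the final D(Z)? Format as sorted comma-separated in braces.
Constraint 1 (U != Y) on D(U)={2,5,7} D(Y)={2,3,4,5,6,7}: no change
Constraint 2 (U + Z = Y) on D(U)={2,5,7} D(Z)={2,3,5,6,7} D(Y)={2,3,4,5,6,7}: U {2,5,7}->{2,5}; Z {2,3,5,6,7}->{2,3,5}; Y {2,3,4,5,6,7}->{4,5,7}
Constraint 3 (Z + Y = U) on D(Z)={2,3,5} D(Y)={4,5,7} D(U)={2,5}: Z {2,3,5}->{}; Y {4,5,7}->{}; U {2,5}->{}
So after all 3 constraints: D(Z) = {}

Answer: {}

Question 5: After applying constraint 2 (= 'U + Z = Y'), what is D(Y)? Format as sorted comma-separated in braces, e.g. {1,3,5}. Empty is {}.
Constraint 1 (U != Y) on D(U)={2,5,7} D(Y)={2,3,4,5,6,7}: no change
Constraint 2 (U + Z = Y) on D(U)={2,5,7} D(Z)={2,3,5,6,7} D(Y)={2,3,4,5,6,7}: U {2,5,7}->{2,5}; Z {2,3,5,6,7}->{2,3,5}; Y {2,3,4,5,6,7}->{4,5,7}
So after constraint 2: D(Y) = {4,5,7}

Answer: {4,5,7}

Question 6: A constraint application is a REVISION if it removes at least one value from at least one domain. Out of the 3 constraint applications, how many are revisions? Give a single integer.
Answer: 2

Derivation:
Constraint 1 (U != Y) on D(U)={2,5,7} D(Y)={2,3,4,5,6,7}: no change => not a revision
Constraint 2 (U + Z = Y) on D(U)={2,5,7} D(Z)={2,3,5,6,7} D(Y)={2,3,4,5,6,7}: U {2,5,7}->{2,5}; Z {2,3,5,6,7}->{2,3,5}; Y {2,3,4,5,6,7}->{4,5,7} => REVISION
Constraint 3 (Z + Y = U) on D(Z)={2,3,5} D(Y)={4,5,7} D(U)={2,5}: Z {2,3,5}->{}; Y {4,5,7}->{}; U {2,5}->{} => REVISION
Total revisions = 2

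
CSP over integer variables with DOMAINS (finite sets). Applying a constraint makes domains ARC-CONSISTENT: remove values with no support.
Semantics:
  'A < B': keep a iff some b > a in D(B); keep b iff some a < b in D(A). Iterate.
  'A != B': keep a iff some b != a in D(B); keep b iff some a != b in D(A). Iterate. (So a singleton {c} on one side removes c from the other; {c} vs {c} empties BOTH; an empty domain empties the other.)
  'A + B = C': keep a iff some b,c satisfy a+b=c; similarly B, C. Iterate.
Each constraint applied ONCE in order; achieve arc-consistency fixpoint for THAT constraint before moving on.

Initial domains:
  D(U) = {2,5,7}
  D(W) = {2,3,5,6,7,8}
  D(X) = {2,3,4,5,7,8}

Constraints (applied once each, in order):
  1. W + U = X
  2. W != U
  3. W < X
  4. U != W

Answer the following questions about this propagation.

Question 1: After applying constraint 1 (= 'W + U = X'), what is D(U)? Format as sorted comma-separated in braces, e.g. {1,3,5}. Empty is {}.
Answer: {2,5}

Derivation:
Constraint 1 (W + U = X) on D(W)={2,3,5,6,7,8} D(U)={2,5,7} D(X)={2,3,4,5,7,8}: W {2,3,5,6,7,8}->{2,3,5,6}; U {2,5,7}->{2,5}; X {2,3,4,5,7,8}->{4,5,7,8}
So after constraint 1: D(U) = {2,5}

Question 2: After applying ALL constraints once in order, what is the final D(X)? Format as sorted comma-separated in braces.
Answer: {4,5,7,8}

Derivation:
Constraint 1 (W + U = X) on D(W)={2,3,5,6,7,8} D(U)={2,5,7} D(X)={2,3,4,5,7,8}: W {2,3,5,6,7,8}->{2,3,5,6}; U {2,5,7}->{2,5}; X {2,3,4,5,7,8}->{4,5,7,8}
Constraint 2 (W != U) on D(W)={2,3,5,6} D(U)={2,5}: no change
Constraint 3 (W < X) on D(W)={2,3,5,6} D(X)={4,5,7,8}: no change
Constraint 4 (U != W) on D(U)={2,5} D(W)={2,3,5,6}: no change
So after all 4 constraints: D(X) = {4,5,7,8}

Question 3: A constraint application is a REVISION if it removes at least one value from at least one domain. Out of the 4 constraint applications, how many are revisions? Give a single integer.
Constraint 1 (W + U = X) on D(W)={2,3,5,6,7,8} D(U)={2,5,7} D(X)={2,3,4,5,7,8}: W {2,3,5,6,7,8}->{2,3,5,6}; U {2,5,7}->{2,5}; X {2,3,4,5,7,8}->{4,5,7,8} => REVISION
Constraint 2 (W != U) on D(W)={2,3,5,6} D(U)={2,5}: no change => not a revision
Constraint 3 (W < X) on D(W)={2,3,5,6} D(X)={4,5,7,8}: no change => not a revision
Constraint 4 (U != W) on D(U)={2,5} D(W)={2,3,5,6}: no change => not a revision
Total revisions = 1

Answer: 1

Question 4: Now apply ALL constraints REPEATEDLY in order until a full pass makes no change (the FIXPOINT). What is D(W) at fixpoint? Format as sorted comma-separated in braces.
pass 0 (initial): D(W)={2,3,5,6,7,8}
pass 1: U {2,5,7}->{2,5}; W {2,3,5,6,7,8}->{2,3,5,6}; X {2,3,4,5,7,8}->{4,5,7,8}
pass 2: no change
Fixpoint after 2 passes: D(W) = {2,3,5,6}

Answer: {2,3,5,6}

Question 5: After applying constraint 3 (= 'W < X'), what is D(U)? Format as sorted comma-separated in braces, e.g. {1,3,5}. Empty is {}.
Constraint 1 (W + U = X) on D(W)={2,3,5,6,7,8} D(U)={2,5,7} D(X)={2,3,4,5,7,8}: W {2,3,5,6,7,8}->{2,3,5,6}; U {2,5,7}->{2,5}; X {2,3,4,5,7,8}->{4,5,7,8}
Constraint 2 (W != U) on D(W)={2,3,5,6} D(U)={2,5}: no change
Constraint 3 (W < X) on D(W)={2,3,5,6} D(X)={4,5,7,8}: no change
So after constraint 3: D(U) = {2,5}

Answer: {2,5}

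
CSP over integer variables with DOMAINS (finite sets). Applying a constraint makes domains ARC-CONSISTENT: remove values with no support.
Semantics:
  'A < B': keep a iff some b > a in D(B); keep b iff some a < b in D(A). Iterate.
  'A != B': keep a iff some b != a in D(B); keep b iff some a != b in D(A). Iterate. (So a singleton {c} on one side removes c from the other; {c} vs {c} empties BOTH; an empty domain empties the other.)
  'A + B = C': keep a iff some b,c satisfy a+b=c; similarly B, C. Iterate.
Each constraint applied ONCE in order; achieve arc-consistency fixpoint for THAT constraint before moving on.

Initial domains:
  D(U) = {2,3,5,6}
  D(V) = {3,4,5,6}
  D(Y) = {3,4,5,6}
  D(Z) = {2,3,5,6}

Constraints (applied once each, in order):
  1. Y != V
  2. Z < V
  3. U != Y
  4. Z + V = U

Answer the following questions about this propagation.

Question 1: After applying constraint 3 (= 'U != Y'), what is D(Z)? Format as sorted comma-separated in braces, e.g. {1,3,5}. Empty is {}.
Constraint 1 (Y != V) on D(Y)={3,4,5,6} D(V)={3,4,5,6}: no change
Constraint 2 (Z < V) on D(Z)={2,3,5,6} D(V)={3,4,5,6}: Z {2,3,5,6}->{2,3,5}
Constraint 3 (U != Y) on D(U)={2,3,5,6} D(Y)={3,4,5,6}: no change
So after constraint 3: D(Z) = {2,3,5}

Answer: {2,3,5}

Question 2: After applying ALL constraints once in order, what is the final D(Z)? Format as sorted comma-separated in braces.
Constraint 1 (Y != V) on D(Y)={3,4,5,6} D(V)={3,4,5,6}: no change
Constraint 2 (Z < V) on D(Z)={2,3,5,6} D(V)={3,4,5,6}: Z {2,3,5,6}->{2,3,5}
Constraint 3 (U != Y) on D(U)={2,3,5,6} D(Y)={3,4,5,6}: no change
Constraint 4 (Z + V = U) on D(Z)={2,3,5} D(V)={3,4,5,6} D(U)={2,3,5,6}: Z {2,3,5}->{2,3}; V {3,4,5,6}->{3,4}; U {2,3,5,6}->{5,6}
So after all 4 constraints: D(Z) = {2,3}

Answer: {2,3}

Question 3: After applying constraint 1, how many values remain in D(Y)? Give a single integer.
Answer: 4

Derivation:
Constraint 1 (Y != V) on D(Y)={3,4,5,6} D(V)={3,4,5,6}: no change
So after constraint 1: D(Y)={3,4,5,6}, size = 4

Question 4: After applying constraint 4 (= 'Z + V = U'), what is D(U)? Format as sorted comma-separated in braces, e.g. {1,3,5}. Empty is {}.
Answer: {5,6}

Derivation:
Constraint 1 (Y != V) on D(Y)={3,4,5,6} D(V)={3,4,5,6}: no change
Constraint 2 (Z < V) on D(Z)={2,3,5,6} D(V)={3,4,5,6}: Z {2,3,5,6}->{2,3,5}
Constraint 3 (U != Y) on D(U)={2,3,5,6} D(Y)={3,4,5,6}: no change
Constraint 4 (Z + V = U) on D(Z)={2,3,5} D(V)={3,4,5,6} D(U)={2,3,5,6}: Z {2,3,5}->{2,3}; V {3,4,5,6}->{3,4}; U {2,3,5,6}->{5,6}
So after constraint 4: D(U) = {5,6}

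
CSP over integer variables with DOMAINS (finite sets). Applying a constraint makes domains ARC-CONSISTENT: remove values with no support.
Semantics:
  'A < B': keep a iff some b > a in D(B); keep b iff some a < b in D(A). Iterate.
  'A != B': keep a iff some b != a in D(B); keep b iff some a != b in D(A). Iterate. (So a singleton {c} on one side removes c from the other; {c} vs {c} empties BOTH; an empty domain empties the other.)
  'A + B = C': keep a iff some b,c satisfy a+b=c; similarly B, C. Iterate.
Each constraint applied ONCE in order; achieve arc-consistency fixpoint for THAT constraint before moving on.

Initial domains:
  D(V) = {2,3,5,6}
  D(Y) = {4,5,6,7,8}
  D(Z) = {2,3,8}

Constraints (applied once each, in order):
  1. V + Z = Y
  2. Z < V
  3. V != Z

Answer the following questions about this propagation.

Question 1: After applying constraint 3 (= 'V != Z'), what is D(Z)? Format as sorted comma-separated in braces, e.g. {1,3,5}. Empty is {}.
Answer: {2,3}

Derivation:
Constraint 1 (V + Z = Y) on D(V)={2,3,5,6} D(Z)={2,3,8} D(Y)={4,5,6,7,8}: Z {2,3,8}->{2,3}
Constraint 2 (Z < V) on D(Z)={2,3} D(V)={2,3,5,6}: V {2,3,5,6}->{3,5,6}
Constraint 3 (V != Z) on D(V)={3,5,6} D(Z)={2,3}: no change
So after constraint 3: D(Z) = {2,3}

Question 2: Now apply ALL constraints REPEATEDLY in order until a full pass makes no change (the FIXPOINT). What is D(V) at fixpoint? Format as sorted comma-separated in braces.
Answer: {3,5,6}

Derivation:
pass 0 (initial): D(V)={2,3,5,6}
pass 1: V {2,3,5,6}->{3,5,6}; Z {2,3,8}->{2,3}
pass 2: Y {4,5,6,7,8}->{5,6,7,8}
pass 3: no change
Fixpoint after 3 passes: D(V) = {3,5,6}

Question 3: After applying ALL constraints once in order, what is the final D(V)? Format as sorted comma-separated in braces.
Answer: {3,5,6}

Derivation:
Constraint 1 (V + Z = Y) on D(V)={2,3,5,6} D(Z)={2,3,8} D(Y)={4,5,6,7,8}: Z {2,3,8}->{2,3}
Constraint 2 (Z < V) on D(Z)={2,3} D(V)={2,3,5,6}: V {2,3,5,6}->{3,5,6}
Constraint 3 (V != Z) on D(V)={3,5,6} D(Z)={2,3}: no change
So after all 3 constraints: D(V) = {3,5,6}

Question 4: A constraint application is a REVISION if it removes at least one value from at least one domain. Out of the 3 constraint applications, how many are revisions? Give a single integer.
Constraint 1 (V + Z = Y) on D(V)={2,3,5,6} D(Z)={2,3,8} D(Y)={4,5,6,7,8}: Z {2,3,8}->{2,3} => REVISION
Constraint 2 (Z < V) on D(Z)={2,3} D(V)={2,3,5,6}: V {2,3,5,6}->{3,5,6} => REVISION
Constraint 3 (V != Z) on D(V)={3,5,6} D(Z)={2,3}: no change => not a revision
Total revisions = 2

Answer: 2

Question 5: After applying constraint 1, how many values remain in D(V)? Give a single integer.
Answer: 4

Derivation:
Constraint 1 (V + Z = Y) on D(V)={2,3,5,6} D(Z)={2,3,8} D(Y)={4,5,6,7,8}: Z {2,3,8}->{2,3}
So after constraint 1: D(V)={2,3,5,6}, size = 4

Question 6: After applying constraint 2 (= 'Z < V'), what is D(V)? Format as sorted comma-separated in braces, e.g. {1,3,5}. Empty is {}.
Answer: {3,5,6}

Derivation:
Constraint 1 (V + Z = Y) on D(V)={2,3,5,6} D(Z)={2,3,8} D(Y)={4,5,6,7,8}: Z {2,3,8}->{2,3}
Constraint 2 (Z < V) on D(Z)={2,3} D(V)={2,3,5,6}: V {2,3,5,6}->{3,5,6}
So after constraint 2: D(V) = {3,5,6}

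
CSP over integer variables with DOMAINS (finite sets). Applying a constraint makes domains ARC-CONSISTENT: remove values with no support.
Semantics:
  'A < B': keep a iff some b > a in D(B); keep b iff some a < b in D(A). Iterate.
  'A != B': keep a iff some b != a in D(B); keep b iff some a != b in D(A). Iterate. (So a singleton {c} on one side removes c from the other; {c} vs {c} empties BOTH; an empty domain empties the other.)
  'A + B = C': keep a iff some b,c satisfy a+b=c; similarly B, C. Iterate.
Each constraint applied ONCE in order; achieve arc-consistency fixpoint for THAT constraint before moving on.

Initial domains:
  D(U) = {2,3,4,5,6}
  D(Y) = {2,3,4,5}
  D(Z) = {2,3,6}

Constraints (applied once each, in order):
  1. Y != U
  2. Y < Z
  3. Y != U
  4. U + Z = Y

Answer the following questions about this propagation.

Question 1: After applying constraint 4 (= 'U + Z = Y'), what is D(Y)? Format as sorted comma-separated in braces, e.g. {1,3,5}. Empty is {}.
Constraint 1 (Y != U) on D(Y)={2,3,4,5} D(U)={2,3,4,5,6}: no change
Constraint 2 (Y < Z) on D(Y)={2,3,4,5} D(Z)={2,3,6}: Z {2,3,6}->{3,6}
Constraint 3 (Y != U) on D(Y)={2,3,4,5} D(U)={2,3,4,5,6}: no change
Constraint 4 (U + Z = Y) on D(U)={2,3,4,5,6} D(Z)={3,6} D(Y)={2,3,4,5}: U {2,3,4,5,6}->{2}; Z {3,6}->{3}; Y {2,3,4,5}->{5}
So after constraint 4: D(Y) = {5}

Answer: {5}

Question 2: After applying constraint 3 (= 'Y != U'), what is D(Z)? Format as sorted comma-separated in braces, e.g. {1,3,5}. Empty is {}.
Answer: {3,6}

Derivation:
Constraint 1 (Y != U) on D(Y)={2,3,4,5} D(U)={2,3,4,5,6}: no change
Constraint 2 (Y < Z) on D(Y)={2,3,4,5} D(Z)={2,3,6}: Z {2,3,6}->{3,6}
Constraint 3 (Y != U) on D(Y)={2,3,4,5} D(U)={2,3,4,5,6}: no change
So after constraint 3: D(Z) = {3,6}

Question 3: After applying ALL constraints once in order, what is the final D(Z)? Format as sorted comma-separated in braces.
Constraint 1 (Y != U) on D(Y)={2,3,4,5} D(U)={2,3,4,5,6}: no change
Constraint 2 (Y < Z) on D(Y)={2,3,4,5} D(Z)={2,3,6}: Z {2,3,6}->{3,6}
Constraint 3 (Y != U) on D(Y)={2,3,4,5} D(U)={2,3,4,5,6}: no change
Constraint 4 (U + Z = Y) on D(U)={2,3,4,5,6} D(Z)={3,6} D(Y)={2,3,4,5}: U {2,3,4,5,6}->{2}; Z {3,6}->{3}; Y {2,3,4,5}->{5}
So after all 4 constraints: D(Z) = {3}

Answer: {3}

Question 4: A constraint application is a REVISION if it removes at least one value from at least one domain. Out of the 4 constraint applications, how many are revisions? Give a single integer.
Constraint 1 (Y != U) on D(Y)={2,3,4,5} D(U)={2,3,4,5,6}: no change => not a revision
Constraint 2 (Y < Z) on D(Y)={2,3,4,5} D(Z)={2,3,6}: Z {2,3,6}->{3,6} => REVISION
Constraint 3 (Y != U) on D(Y)={2,3,4,5} D(U)={2,3,4,5,6}: no change => not a revision
Constraint 4 (U + Z = Y) on D(U)={2,3,4,5,6} D(Z)={3,6} D(Y)={2,3,4,5}: U {2,3,4,5,6}->{2}; Z {3,6}->{3}; Y {2,3,4,5}->{5} => REVISION
Total revisions = 2

Answer: 2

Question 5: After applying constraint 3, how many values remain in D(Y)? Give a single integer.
Constraint 1 (Y != U) on D(Y)={2,3,4,5} D(U)={2,3,4,5,6}: no change
Constraint 2 (Y < Z) on D(Y)={2,3,4,5} D(Z)={2,3,6}: Z {2,3,6}->{3,6}
Constraint 3 (Y != U) on D(Y)={2,3,4,5} D(U)={2,3,4,5,6}: no change
So after constraint 3: D(Y)={2,3,4,5}, size = 4

Answer: 4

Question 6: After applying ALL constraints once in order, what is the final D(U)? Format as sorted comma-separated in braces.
Answer: {2}

Derivation:
Constraint 1 (Y != U) on D(Y)={2,3,4,5} D(U)={2,3,4,5,6}: no change
Constraint 2 (Y < Z) on D(Y)={2,3,4,5} D(Z)={2,3,6}: Z {2,3,6}->{3,6}
Constraint 3 (Y != U) on D(Y)={2,3,4,5} D(U)={2,3,4,5,6}: no change
Constraint 4 (U + Z = Y) on D(U)={2,3,4,5,6} D(Z)={3,6} D(Y)={2,3,4,5}: U {2,3,4,5,6}->{2}; Z {3,6}->{3}; Y {2,3,4,5}->{5}
So after all 4 constraints: D(U) = {2}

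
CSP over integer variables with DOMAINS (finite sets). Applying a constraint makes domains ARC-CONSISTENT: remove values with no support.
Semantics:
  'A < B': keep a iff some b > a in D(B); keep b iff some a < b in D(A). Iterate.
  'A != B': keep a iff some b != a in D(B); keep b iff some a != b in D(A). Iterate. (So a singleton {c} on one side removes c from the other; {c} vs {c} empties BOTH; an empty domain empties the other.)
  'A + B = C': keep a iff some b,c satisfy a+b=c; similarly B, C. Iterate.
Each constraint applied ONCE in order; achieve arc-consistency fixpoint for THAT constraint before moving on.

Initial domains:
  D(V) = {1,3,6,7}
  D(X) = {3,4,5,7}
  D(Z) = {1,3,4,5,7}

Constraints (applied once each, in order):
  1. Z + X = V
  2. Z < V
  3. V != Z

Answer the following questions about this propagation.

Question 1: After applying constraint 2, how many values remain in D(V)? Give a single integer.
Answer: 2

Derivation:
Constraint 1 (Z + X = V) on D(Z)={1,3,4,5,7} D(X)={3,4,5,7} D(V)={1,3,6,7}: Z {1,3,4,5,7}->{1,3,4}; X {3,4,5,7}->{3,4,5}; V {1,3,6,7}->{6,7}
Constraint 2 (Z < V) on D(Z)={1,3,4} D(V)={6,7}: no change
So after constraint 2: D(V)={6,7}, size = 2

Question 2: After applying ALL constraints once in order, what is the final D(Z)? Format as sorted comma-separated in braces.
Answer: {1,3,4}

Derivation:
Constraint 1 (Z + X = V) on D(Z)={1,3,4,5,7} D(X)={3,4,5,7} D(V)={1,3,6,7}: Z {1,3,4,5,7}->{1,3,4}; X {3,4,5,7}->{3,4,5}; V {1,3,6,7}->{6,7}
Constraint 2 (Z < V) on D(Z)={1,3,4} D(V)={6,7}: no change
Constraint 3 (V != Z) on D(V)={6,7} D(Z)={1,3,4}: no change
So after all 3 constraints: D(Z) = {1,3,4}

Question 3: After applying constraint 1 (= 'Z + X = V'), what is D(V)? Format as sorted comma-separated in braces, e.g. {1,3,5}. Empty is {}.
Constraint 1 (Z + X = V) on D(Z)={1,3,4,5,7} D(X)={3,4,5,7} D(V)={1,3,6,7}: Z {1,3,4,5,7}->{1,3,4}; X {3,4,5,7}->{3,4,5}; V {1,3,6,7}->{6,7}
So after constraint 1: D(V) = {6,7}

Answer: {6,7}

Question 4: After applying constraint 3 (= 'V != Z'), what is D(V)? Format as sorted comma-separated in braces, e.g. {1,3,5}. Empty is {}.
Answer: {6,7}

Derivation:
Constraint 1 (Z + X = V) on D(Z)={1,3,4,5,7} D(X)={3,4,5,7} D(V)={1,3,6,7}: Z {1,3,4,5,7}->{1,3,4}; X {3,4,5,7}->{3,4,5}; V {1,3,6,7}->{6,7}
Constraint 2 (Z < V) on D(Z)={1,3,4} D(V)={6,7}: no change
Constraint 3 (V != Z) on D(V)={6,7} D(Z)={1,3,4}: no change
So after constraint 3: D(V) = {6,7}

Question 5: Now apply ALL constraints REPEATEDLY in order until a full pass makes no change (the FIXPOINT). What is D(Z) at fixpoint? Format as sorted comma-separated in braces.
pass 0 (initial): D(Z)={1,3,4,5,7}
pass 1: V {1,3,6,7}->{6,7}; X {3,4,5,7}->{3,4,5}; Z {1,3,4,5,7}->{1,3,4}
pass 2: no change
Fixpoint after 2 passes: D(Z) = {1,3,4}

Answer: {1,3,4}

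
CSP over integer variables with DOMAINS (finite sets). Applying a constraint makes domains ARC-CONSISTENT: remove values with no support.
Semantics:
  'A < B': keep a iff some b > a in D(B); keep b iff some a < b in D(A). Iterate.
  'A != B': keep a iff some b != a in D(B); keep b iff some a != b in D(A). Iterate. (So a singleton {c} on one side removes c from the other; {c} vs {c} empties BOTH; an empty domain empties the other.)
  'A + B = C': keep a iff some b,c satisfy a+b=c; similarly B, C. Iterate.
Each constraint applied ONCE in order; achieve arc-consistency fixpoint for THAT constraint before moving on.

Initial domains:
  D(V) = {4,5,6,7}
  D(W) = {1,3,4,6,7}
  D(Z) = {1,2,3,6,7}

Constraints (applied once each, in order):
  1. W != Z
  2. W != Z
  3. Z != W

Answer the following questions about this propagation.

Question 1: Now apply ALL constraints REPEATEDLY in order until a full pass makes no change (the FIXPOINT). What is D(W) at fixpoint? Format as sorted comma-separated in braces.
pass 0 (initial): D(W)={1,3,4,6,7}
pass 1: no change
Fixpoint after 1 passes: D(W) = {1,3,4,6,7}

Answer: {1,3,4,6,7}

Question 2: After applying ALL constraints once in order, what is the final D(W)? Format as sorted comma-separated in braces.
Constraint 1 (W != Z) on D(W)={1,3,4,6,7} D(Z)={1,2,3,6,7}: no change
Constraint 2 (W != Z) on D(W)={1,3,4,6,7} D(Z)={1,2,3,6,7}: no change
Constraint 3 (Z != W) on D(Z)={1,2,3,6,7} D(W)={1,3,4,6,7}: no change
So after all 3 constraints: D(W) = {1,3,4,6,7}

Answer: {1,3,4,6,7}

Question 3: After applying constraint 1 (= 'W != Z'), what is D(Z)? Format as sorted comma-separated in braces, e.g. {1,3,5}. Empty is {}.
Constraint 1 (W != Z) on D(W)={1,3,4,6,7} D(Z)={1,2,3,6,7}: no change
So after constraint 1: D(Z) = {1,2,3,6,7}

Answer: {1,2,3,6,7}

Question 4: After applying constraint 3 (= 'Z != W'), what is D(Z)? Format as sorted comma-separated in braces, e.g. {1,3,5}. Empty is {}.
Constraint 1 (W != Z) on D(W)={1,3,4,6,7} D(Z)={1,2,3,6,7}: no change
Constraint 2 (W != Z) on D(W)={1,3,4,6,7} D(Z)={1,2,3,6,7}: no change
Constraint 3 (Z != W) on D(Z)={1,2,3,6,7} D(W)={1,3,4,6,7}: no change
So after constraint 3: D(Z) = {1,2,3,6,7}

Answer: {1,2,3,6,7}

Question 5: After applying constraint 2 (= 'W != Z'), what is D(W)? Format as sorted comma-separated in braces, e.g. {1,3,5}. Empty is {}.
Answer: {1,3,4,6,7}

Derivation:
Constraint 1 (W != Z) on D(W)={1,3,4,6,7} D(Z)={1,2,3,6,7}: no change
Constraint 2 (W != Z) on D(W)={1,3,4,6,7} D(Z)={1,2,3,6,7}: no change
So after constraint 2: D(W) = {1,3,4,6,7}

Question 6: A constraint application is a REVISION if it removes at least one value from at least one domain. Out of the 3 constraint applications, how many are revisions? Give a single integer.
Answer: 0

Derivation:
Constraint 1 (W != Z) on D(W)={1,3,4,6,7} D(Z)={1,2,3,6,7}: no change => not a revision
Constraint 2 (W != Z) on D(W)={1,3,4,6,7} D(Z)={1,2,3,6,7}: no change => not a revision
Constraint 3 (Z != W) on D(Z)={1,2,3,6,7} D(W)={1,3,4,6,7}: no change => not a revision
Total revisions = 0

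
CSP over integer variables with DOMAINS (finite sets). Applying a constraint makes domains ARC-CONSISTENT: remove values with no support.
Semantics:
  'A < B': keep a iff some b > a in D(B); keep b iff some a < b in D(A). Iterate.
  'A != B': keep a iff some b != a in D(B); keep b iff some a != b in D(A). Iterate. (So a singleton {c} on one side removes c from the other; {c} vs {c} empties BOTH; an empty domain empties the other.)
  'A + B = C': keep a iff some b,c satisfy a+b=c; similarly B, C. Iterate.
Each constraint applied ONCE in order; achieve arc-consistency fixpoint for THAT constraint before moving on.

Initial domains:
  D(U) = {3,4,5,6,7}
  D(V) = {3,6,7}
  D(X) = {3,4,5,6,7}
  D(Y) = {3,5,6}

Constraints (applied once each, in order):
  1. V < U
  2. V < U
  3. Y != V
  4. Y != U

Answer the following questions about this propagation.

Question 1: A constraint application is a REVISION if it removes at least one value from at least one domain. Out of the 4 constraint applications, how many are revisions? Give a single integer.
Constraint 1 (V < U) on D(V)={3,6,7} D(U)={3,4,5,6,7}: V {3,6,7}->{3,6}; U {3,4,5,6,7}->{4,5,6,7} => REVISION
Constraint 2 (V < U) on D(V)={3,6} D(U)={4,5,6,7}: no change => not a revision
Constraint 3 (Y != V) on D(Y)={3,5,6} D(V)={3,6}: no change => not a revision
Constraint 4 (Y != U) on D(Y)={3,5,6} D(U)={4,5,6,7}: no change => not a revision
Total revisions = 1

Answer: 1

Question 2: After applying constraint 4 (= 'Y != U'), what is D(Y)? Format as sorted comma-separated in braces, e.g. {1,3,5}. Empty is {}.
Answer: {3,5,6}

Derivation:
Constraint 1 (V < U) on D(V)={3,6,7} D(U)={3,4,5,6,7}: V {3,6,7}->{3,6}; U {3,4,5,6,7}->{4,5,6,7}
Constraint 2 (V < U) on D(V)={3,6} D(U)={4,5,6,7}: no change
Constraint 3 (Y != V) on D(Y)={3,5,6} D(V)={3,6}: no change
Constraint 4 (Y != U) on D(Y)={3,5,6} D(U)={4,5,6,7}: no change
So after constraint 4: D(Y) = {3,5,6}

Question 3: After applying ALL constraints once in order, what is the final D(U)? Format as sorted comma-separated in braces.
Answer: {4,5,6,7}

Derivation:
Constraint 1 (V < U) on D(V)={3,6,7} D(U)={3,4,5,6,7}: V {3,6,7}->{3,6}; U {3,4,5,6,7}->{4,5,6,7}
Constraint 2 (V < U) on D(V)={3,6} D(U)={4,5,6,7}: no change
Constraint 3 (Y != V) on D(Y)={3,5,6} D(V)={3,6}: no change
Constraint 4 (Y != U) on D(Y)={3,5,6} D(U)={4,5,6,7}: no change
So after all 4 constraints: D(U) = {4,5,6,7}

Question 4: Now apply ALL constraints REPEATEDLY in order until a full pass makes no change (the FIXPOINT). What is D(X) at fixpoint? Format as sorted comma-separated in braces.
Answer: {3,4,5,6,7}

Derivation:
pass 0 (initial): D(X)={3,4,5,6,7}
pass 1: U {3,4,5,6,7}->{4,5,6,7}; V {3,6,7}->{3,6}
pass 2: no change
Fixpoint after 2 passes: D(X) = {3,4,5,6,7}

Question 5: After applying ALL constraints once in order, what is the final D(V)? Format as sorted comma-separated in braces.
Answer: {3,6}

Derivation:
Constraint 1 (V < U) on D(V)={3,6,7} D(U)={3,4,5,6,7}: V {3,6,7}->{3,6}; U {3,4,5,6,7}->{4,5,6,7}
Constraint 2 (V < U) on D(V)={3,6} D(U)={4,5,6,7}: no change
Constraint 3 (Y != V) on D(Y)={3,5,6} D(V)={3,6}: no change
Constraint 4 (Y != U) on D(Y)={3,5,6} D(U)={4,5,6,7}: no change
So after all 4 constraints: D(V) = {3,6}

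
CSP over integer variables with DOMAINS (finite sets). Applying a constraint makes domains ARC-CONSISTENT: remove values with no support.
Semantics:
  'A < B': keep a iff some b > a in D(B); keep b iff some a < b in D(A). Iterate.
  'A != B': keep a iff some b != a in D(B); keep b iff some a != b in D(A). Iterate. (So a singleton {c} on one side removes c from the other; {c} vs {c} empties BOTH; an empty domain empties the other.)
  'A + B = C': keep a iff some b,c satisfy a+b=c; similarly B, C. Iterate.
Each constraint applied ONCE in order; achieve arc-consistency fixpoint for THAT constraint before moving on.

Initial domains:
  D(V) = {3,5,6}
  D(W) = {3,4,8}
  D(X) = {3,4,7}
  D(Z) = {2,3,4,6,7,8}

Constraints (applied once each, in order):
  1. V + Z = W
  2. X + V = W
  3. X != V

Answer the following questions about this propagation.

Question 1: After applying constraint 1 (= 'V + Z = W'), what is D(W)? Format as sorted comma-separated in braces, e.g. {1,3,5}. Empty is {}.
Answer: {8}

Derivation:
Constraint 1 (V + Z = W) on D(V)={3,5,6} D(Z)={2,3,4,6,7,8} D(W)={3,4,8}: V {3,5,6}->{5,6}; Z {2,3,4,6,7,8}->{2,3}; W {3,4,8}->{8}
So after constraint 1: D(W) = {8}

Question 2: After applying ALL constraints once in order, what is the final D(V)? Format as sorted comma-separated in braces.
Answer: {5}

Derivation:
Constraint 1 (V + Z = W) on D(V)={3,5,6} D(Z)={2,3,4,6,7,8} D(W)={3,4,8}: V {3,5,6}->{5,6}; Z {2,3,4,6,7,8}->{2,3}; W {3,4,8}->{8}
Constraint 2 (X + V = W) on D(X)={3,4,7} D(V)={5,6} D(W)={8}: X {3,4,7}->{3}; V {5,6}->{5}
Constraint 3 (X != V) on D(X)={3} D(V)={5}: no change
So after all 3 constraints: D(V) = {5}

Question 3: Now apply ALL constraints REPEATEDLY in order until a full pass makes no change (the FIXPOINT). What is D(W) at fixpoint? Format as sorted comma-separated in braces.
Answer: {8}

Derivation:
pass 0 (initial): D(W)={3,4,8}
pass 1: V {3,5,6}->{5}; W {3,4,8}->{8}; X {3,4,7}->{3}; Z {2,3,4,6,7,8}->{2,3}
pass 2: Z {2,3}->{3}
pass 3: no change
Fixpoint after 3 passes: D(W) = {8}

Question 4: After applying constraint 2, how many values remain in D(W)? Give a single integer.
Constraint 1 (V + Z = W) on D(V)={3,5,6} D(Z)={2,3,4,6,7,8} D(W)={3,4,8}: V {3,5,6}->{5,6}; Z {2,3,4,6,7,8}->{2,3}; W {3,4,8}->{8}
Constraint 2 (X + V = W) on D(X)={3,4,7} D(V)={5,6} D(W)={8}: X {3,4,7}->{3}; V {5,6}->{5}
So after constraint 2: D(W)={8}, size = 1

Answer: 1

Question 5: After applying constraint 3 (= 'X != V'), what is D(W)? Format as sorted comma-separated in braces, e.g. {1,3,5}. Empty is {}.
Answer: {8}

Derivation:
Constraint 1 (V + Z = W) on D(V)={3,5,6} D(Z)={2,3,4,6,7,8} D(W)={3,4,8}: V {3,5,6}->{5,6}; Z {2,3,4,6,7,8}->{2,3}; W {3,4,8}->{8}
Constraint 2 (X + V = W) on D(X)={3,4,7} D(V)={5,6} D(W)={8}: X {3,4,7}->{3}; V {5,6}->{5}
Constraint 3 (X != V) on D(X)={3} D(V)={5}: no change
So after constraint 3: D(W) = {8}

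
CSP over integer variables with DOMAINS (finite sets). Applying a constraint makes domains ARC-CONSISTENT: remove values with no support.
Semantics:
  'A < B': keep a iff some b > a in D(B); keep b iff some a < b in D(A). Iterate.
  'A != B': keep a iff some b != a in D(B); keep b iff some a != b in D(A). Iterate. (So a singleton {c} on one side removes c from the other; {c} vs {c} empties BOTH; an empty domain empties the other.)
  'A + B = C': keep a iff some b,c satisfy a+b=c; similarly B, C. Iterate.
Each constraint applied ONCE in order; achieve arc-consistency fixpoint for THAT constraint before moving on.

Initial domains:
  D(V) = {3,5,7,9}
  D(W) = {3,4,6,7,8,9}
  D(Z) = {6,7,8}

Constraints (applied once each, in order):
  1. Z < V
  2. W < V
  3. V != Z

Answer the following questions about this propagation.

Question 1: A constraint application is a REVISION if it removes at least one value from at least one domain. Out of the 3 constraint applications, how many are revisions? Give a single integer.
Constraint 1 (Z < V) on D(Z)={6,7,8} D(V)={3,5,7,9}: V {3,5,7,9}->{7,9} => REVISION
Constraint 2 (W < V) on D(W)={3,4,6,7,8,9} D(V)={7,9}: W {3,4,6,7,8,9}->{3,4,6,7,8} => REVISION
Constraint 3 (V != Z) on D(V)={7,9} D(Z)={6,7,8}: no change => not a revision
Total revisions = 2

Answer: 2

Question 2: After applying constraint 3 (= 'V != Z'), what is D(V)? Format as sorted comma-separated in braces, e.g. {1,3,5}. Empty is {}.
Constraint 1 (Z < V) on D(Z)={6,7,8} D(V)={3,5,7,9}: V {3,5,7,9}->{7,9}
Constraint 2 (W < V) on D(W)={3,4,6,7,8,9} D(V)={7,9}: W {3,4,6,7,8,9}->{3,4,6,7,8}
Constraint 3 (V != Z) on D(V)={7,9} D(Z)={6,7,8}: no change
So after constraint 3: D(V) = {7,9}

Answer: {7,9}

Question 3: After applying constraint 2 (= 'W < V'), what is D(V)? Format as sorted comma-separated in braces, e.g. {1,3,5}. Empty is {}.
Constraint 1 (Z < V) on D(Z)={6,7,8} D(V)={3,5,7,9}: V {3,5,7,9}->{7,9}
Constraint 2 (W < V) on D(W)={3,4,6,7,8,9} D(V)={7,9}: W {3,4,6,7,8,9}->{3,4,6,7,8}
So after constraint 2: D(V) = {7,9}

Answer: {7,9}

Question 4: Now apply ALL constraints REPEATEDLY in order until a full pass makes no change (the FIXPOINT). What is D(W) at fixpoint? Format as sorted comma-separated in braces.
pass 0 (initial): D(W)={3,4,6,7,8,9}
pass 1: V {3,5,7,9}->{7,9}; W {3,4,6,7,8,9}->{3,4,6,7,8}
pass 2: no change
Fixpoint after 2 passes: D(W) = {3,4,6,7,8}

Answer: {3,4,6,7,8}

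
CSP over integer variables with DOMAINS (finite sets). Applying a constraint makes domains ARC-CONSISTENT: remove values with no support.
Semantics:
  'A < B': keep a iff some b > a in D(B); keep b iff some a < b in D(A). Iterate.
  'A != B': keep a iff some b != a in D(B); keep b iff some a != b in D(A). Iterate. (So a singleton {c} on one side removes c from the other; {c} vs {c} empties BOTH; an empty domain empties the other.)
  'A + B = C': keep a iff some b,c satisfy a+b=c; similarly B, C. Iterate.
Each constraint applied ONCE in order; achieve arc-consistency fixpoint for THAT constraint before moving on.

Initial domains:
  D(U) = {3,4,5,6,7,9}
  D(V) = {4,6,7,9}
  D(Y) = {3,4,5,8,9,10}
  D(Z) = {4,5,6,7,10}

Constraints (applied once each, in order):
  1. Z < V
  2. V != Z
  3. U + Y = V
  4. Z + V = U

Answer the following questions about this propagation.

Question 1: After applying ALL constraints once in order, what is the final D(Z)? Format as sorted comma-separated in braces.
Constraint 1 (Z < V) on D(Z)={4,5,6,7,10} D(V)={4,6,7,9}: Z {4,5,6,7,10}->{4,5,6,7}; V {4,6,7,9}->{6,7,9}
Constraint 2 (V != Z) on D(V)={6,7,9} D(Z)={4,5,6,7}: no change
Constraint 3 (U + Y = V) on D(U)={3,4,5,6,7,9} D(Y)={3,4,5,8,9,10} D(V)={6,7,9}: U {3,4,5,6,7,9}->{3,4,5,6}; Y {3,4,5,8,9,10}->{3,4,5}
Constraint 4 (Z + V = U) on D(Z)={4,5,6,7} D(V)={6,7,9} D(U)={3,4,5,6}: Z {4,5,6,7}->{}; V {6,7,9}->{}; U {3,4,5,6}->{}
So after all 4 constraints: D(Z) = {}

Answer: {}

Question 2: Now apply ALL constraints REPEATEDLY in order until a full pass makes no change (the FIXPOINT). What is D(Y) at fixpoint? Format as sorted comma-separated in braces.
pass 0 (initial): D(Y)={3,4,5,8,9,10}
pass 1: U {3,4,5,6,7,9}->{}; V {4,6,7,9}->{}; Y {3,4,5,8,9,10}->{3,4,5}; Z {4,5,6,7,10}->{}
pass 2: Y {3,4,5}->{}
pass 3: no change
Fixpoint after 3 passes: D(Y) = {}

Answer: {}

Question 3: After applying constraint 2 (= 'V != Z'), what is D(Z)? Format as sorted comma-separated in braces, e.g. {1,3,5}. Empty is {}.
Constraint 1 (Z < V) on D(Z)={4,5,6,7,10} D(V)={4,6,7,9}: Z {4,5,6,7,10}->{4,5,6,7}; V {4,6,7,9}->{6,7,9}
Constraint 2 (V != Z) on D(V)={6,7,9} D(Z)={4,5,6,7}: no change
So after constraint 2: D(Z) = {4,5,6,7}

Answer: {4,5,6,7}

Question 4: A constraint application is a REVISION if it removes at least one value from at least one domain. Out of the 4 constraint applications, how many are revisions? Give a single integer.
Constraint 1 (Z < V) on D(Z)={4,5,6,7,10} D(V)={4,6,7,9}: Z {4,5,6,7,10}->{4,5,6,7}; V {4,6,7,9}->{6,7,9} => REVISION
Constraint 2 (V != Z) on D(V)={6,7,9} D(Z)={4,5,6,7}: no change => not a revision
Constraint 3 (U + Y = V) on D(U)={3,4,5,6,7,9} D(Y)={3,4,5,8,9,10} D(V)={6,7,9}: U {3,4,5,6,7,9}->{3,4,5,6}; Y {3,4,5,8,9,10}->{3,4,5} => REVISION
Constraint 4 (Z + V = U) on D(Z)={4,5,6,7} D(V)={6,7,9} D(U)={3,4,5,6}: Z {4,5,6,7}->{}; V {6,7,9}->{}; U {3,4,5,6}->{} => REVISION
Total revisions = 3

Answer: 3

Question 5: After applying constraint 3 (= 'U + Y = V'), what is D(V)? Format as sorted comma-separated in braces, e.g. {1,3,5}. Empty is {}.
Answer: {6,7,9}

Derivation:
Constraint 1 (Z < V) on D(Z)={4,5,6,7,10} D(V)={4,6,7,9}: Z {4,5,6,7,10}->{4,5,6,7}; V {4,6,7,9}->{6,7,9}
Constraint 2 (V != Z) on D(V)={6,7,9} D(Z)={4,5,6,7}: no change
Constraint 3 (U + Y = V) on D(U)={3,4,5,6,7,9} D(Y)={3,4,5,8,9,10} D(V)={6,7,9}: U {3,4,5,6,7,9}->{3,4,5,6}; Y {3,4,5,8,9,10}->{3,4,5}
So after constraint 3: D(V) = {6,7,9}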